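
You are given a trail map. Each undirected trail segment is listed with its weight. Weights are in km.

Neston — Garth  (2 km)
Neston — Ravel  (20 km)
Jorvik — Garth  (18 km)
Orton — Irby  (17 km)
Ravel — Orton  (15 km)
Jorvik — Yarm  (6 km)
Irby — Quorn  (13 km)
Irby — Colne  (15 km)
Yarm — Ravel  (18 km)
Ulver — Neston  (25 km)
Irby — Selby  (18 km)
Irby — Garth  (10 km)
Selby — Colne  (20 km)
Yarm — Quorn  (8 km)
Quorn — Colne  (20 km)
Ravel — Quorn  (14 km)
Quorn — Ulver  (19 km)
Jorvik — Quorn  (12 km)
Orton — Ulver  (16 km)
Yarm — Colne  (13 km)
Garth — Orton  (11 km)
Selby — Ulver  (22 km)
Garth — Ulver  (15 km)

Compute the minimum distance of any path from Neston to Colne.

Shortest distances from Neston:
Neston: 0
Garth: 2  (via Neston)
Irby: 12  (via Garth)
Orton: 13  (via Garth)
Ulver: 17  (via Garth)
Jorvik: 20  (via Garth)
Ravel: 20  (via Neston)
Quorn: 25  (via Irby)
Yarm: 26  (via Jorvik)
Colne: 27  (via Irby)
Shortest route: Neston → Garth → Irby → Colne = 27 km.

27 km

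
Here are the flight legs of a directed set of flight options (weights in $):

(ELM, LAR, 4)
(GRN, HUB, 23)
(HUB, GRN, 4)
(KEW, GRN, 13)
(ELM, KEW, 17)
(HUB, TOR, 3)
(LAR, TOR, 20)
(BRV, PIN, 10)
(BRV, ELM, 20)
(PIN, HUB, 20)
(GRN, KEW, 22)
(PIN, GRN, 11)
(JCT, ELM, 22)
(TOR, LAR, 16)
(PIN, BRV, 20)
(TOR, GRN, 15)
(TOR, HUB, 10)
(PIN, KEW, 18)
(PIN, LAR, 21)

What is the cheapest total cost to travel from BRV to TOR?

Candidate routes:
BRV → PIN → HUB → TOR: 10+20+3 = 33
BRV → PIN → GRN → HUB → TOR: 10+11+23+3 = 47
BRV → PIN → LAR → TOR: 10+21+20 = 51
BRV → ELM → LAR → TOR: 20+4+20 = 44
Cheapest is BRV → PIN → HUB → TOR at $33.

$33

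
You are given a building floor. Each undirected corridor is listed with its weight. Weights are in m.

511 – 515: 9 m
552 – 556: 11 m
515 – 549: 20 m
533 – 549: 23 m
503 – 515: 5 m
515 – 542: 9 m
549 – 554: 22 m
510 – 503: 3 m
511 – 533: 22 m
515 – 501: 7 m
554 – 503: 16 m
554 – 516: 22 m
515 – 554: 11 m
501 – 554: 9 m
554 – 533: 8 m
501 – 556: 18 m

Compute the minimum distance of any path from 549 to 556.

Running Dijkstra from 549:
549: 0
515: 20  (via 549)
554: 22  (via 549)
533: 23  (via 549)
503: 25  (via 515)
501: 27  (via 515)
510: 28  (via 503)
511: 29  (via 515)
542: 29  (via 515)
516: 44  (via 554)
556: 45  (via 501)
Shortest route: 549 → 515 → 501 → 556 = 45 m.

45 m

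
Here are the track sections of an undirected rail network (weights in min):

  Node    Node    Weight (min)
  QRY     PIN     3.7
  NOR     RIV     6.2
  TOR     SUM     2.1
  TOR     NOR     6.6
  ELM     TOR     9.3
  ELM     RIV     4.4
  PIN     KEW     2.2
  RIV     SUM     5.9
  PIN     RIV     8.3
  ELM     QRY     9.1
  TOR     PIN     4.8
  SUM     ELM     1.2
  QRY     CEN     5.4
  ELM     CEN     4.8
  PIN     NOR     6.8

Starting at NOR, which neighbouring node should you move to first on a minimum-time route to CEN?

Compare a few routes:
NOR → TOR → SUM → ELM → CEN: 6.6+2.1+1.2+4.8 = 14.7
NOR → RIV → ELM → CEN: 6.2+4.4+4.8 = 15.4
NOR → PIN → QRY → CEN: 6.8+3.7+5.4 = 15.9
Cheapest is NOR → TOR → SUM → ELM → CEN at 14.7 min.
So from NOR the first move is to TOR.

TOR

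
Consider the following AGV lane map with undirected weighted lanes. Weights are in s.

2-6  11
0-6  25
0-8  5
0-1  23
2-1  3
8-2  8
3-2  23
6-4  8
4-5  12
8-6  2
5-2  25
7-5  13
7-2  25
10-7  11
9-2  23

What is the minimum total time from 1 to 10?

39 s

Candidate routes:
1 → 2 → 7 → 10: 3+25+11 = 39
1 → 2 → 5 → 7 → 10: 3+25+13+11 = 52
Cheapest is 1 → 2 → 7 → 10 at 39 s.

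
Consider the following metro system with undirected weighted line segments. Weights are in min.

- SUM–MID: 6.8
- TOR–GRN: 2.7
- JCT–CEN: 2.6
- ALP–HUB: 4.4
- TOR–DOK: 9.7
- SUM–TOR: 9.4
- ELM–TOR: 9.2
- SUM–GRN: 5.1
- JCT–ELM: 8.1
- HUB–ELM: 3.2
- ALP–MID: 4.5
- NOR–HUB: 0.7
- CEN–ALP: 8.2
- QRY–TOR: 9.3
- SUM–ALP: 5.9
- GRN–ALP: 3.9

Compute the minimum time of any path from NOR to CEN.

Running Dijkstra from NOR:
NOR: 0
HUB: 0.7  (via NOR)
ELM: 3.9  (via HUB)
ALP: 5.1  (via HUB)
GRN: 9  (via ALP)
MID: 9.6  (via ALP)
SUM: 11  (via ALP)
TOR: 11.7  (via GRN)
JCT: 12  (via ELM)
CEN: 13.3  (via ALP)
Shortest route: NOR → HUB → ALP → CEN = 13.3 min.

13.3 min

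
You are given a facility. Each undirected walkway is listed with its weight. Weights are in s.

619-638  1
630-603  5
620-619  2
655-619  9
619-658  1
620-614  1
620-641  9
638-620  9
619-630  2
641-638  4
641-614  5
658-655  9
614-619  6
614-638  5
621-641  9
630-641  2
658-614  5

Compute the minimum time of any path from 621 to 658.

Enumerating some paths:
621–641–630–619–658: 9+2+2+1 = 14
621–641–614–658: 9+5+5 = 19
621–641–614–620–619–658: 9+5+1+2+1 = 18
621–641–638–619–658: 9+4+1+1 = 15
The minimum is 14 s via 621–641–630–619–658.

14 s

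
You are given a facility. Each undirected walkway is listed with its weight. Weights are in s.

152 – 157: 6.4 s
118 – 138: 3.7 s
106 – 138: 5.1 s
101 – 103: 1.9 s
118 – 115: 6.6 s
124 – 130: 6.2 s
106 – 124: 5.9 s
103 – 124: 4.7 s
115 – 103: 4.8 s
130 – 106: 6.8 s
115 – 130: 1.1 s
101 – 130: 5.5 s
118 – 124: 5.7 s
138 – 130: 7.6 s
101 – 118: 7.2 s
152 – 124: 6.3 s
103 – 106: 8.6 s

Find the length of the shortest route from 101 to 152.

Running Dijkstra from 101:
101: 0
103: 1.9  (via 101)
130: 5.5  (via 101)
115: 6.6  (via 130)
124: 6.6  (via 103)
118: 7.2  (via 101)
106: 10.5  (via 103)
138: 10.9  (via 118)
152: 12.9  (via 124)
Shortest route: 101 → 103 → 124 → 152 = 12.9 s.

12.9 s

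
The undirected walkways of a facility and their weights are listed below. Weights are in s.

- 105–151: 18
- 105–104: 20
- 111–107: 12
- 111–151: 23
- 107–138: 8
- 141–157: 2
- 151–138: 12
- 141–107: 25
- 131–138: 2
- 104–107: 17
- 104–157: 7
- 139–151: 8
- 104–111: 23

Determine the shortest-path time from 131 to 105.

32 s

Enumerating some paths:
131 - 138 - 107 - 104 - 105: 2+8+17+20 = 47
131 - 138 - 107 - 111 - 151 - 105: 2+8+12+23+18 = 63
131 - 138 - 151 - 105: 2+12+18 = 32
131 - 138 - 107 - 141 - 157 - 104 - 105: 2+8+25+2+7+20 = 64
Cheapest is 131 - 138 - 151 - 105 at 32 s.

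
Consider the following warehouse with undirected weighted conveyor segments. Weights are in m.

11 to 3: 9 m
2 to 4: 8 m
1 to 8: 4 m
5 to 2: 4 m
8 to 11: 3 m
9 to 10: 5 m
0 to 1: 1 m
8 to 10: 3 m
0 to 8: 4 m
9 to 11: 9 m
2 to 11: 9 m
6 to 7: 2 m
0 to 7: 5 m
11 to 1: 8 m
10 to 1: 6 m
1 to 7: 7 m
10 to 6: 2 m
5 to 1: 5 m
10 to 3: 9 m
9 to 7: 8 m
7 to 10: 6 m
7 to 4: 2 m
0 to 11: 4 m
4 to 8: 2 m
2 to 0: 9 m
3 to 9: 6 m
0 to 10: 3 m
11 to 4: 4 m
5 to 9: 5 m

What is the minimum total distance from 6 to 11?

8 m

Running Dijkstra from 6:
6: 0
7: 2  (via 6)
10: 2  (via 6)
4: 4  (via 7)
0: 5  (via 10)
8: 5  (via 10)
1: 6  (via 0)
9: 7  (via 10)
11: 8  (via 4)
Shortest route: 6–7–4–11 = 8 m.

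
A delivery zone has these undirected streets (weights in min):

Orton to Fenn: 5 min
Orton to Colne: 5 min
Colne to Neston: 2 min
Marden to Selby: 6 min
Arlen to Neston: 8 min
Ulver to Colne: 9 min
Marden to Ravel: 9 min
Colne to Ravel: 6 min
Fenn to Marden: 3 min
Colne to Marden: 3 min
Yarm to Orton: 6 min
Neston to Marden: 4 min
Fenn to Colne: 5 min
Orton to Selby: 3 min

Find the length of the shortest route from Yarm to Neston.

13 min

Candidate routes:
Yarm - Orton - Colne - Marden - Neston: 6+5+3+4 = 18
Yarm - Orton - Colne - Neston: 6+5+2 = 13
The minimum is 13 min via Yarm - Orton - Colne - Neston.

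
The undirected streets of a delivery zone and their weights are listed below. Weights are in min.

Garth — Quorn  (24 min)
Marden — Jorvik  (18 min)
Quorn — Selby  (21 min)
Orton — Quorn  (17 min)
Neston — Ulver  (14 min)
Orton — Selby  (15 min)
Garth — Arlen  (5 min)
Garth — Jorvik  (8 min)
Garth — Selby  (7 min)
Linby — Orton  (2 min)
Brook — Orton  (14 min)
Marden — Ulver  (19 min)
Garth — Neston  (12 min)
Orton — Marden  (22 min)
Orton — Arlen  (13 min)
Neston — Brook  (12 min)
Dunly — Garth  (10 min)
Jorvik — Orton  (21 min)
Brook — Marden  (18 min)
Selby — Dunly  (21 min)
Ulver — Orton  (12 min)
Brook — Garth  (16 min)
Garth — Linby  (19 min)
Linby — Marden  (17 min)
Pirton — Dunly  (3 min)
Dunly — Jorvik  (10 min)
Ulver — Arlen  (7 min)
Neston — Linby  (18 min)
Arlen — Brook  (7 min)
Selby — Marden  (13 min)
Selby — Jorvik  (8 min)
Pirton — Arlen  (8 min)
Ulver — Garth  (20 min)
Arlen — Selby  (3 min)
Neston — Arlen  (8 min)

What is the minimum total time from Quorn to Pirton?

Running Dijkstra from Quorn:
Quorn: 0
Orton: 17  (via Quorn)
Linby: 19  (via Orton)
Selby: 21  (via Quorn)
Arlen: 24  (via Selby)
Garth: 24  (via Quorn)
Ulver: 29  (via Orton)
Jorvik: 29  (via Selby)
Brook: 31  (via Orton)
Pirton: 32  (via Arlen)
Shortest route: Quorn → Selby → Arlen → Pirton = 32 min.

32 min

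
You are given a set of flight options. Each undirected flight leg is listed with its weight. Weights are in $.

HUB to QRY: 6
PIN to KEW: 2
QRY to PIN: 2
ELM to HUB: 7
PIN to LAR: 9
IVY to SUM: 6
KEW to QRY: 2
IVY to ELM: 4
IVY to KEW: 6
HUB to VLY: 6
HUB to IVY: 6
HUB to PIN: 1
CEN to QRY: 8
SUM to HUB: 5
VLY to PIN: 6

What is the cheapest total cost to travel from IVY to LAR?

Settle nodes by increasing distance from IVY:
IVY: 0
ELM: 4  (via IVY)
KEW: 6  (via IVY)
SUM: 6  (via IVY)
HUB: 6  (via IVY)
PIN: 7  (via HUB)
QRY: 8  (via KEW)
VLY: 12  (via HUB)
LAR: 16  (via PIN)
Shortest route: IVY → HUB → PIN → LAR = $16.

$16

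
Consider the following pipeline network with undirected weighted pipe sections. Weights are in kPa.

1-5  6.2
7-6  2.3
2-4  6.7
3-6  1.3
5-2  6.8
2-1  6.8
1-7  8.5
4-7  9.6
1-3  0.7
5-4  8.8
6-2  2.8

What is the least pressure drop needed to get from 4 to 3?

10.8 kPa

Running Dijkstra from 4:
4: 0
2: 6.7  (via 4)
5: 8.8  (via 4)
6: 9.5  (via 2)
7: 9.6  (via 4)
3: 10.8  (via 6)
Shortest route: 4 → 2 → 6 → 3 = 10.8 kPa.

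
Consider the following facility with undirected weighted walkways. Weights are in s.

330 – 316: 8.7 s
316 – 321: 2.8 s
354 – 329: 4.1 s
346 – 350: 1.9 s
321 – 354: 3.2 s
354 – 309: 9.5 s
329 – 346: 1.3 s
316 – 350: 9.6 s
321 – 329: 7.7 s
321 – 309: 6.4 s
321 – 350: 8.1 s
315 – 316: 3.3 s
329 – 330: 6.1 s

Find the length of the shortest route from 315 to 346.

Candidate routes:
315 - 316 - 321 - 329 - 346: 3.3+2.8+7.7+1.3 = 15.1
315 - 316 - 321 - 354 - 329 - 346: 3.3+2.8+3.2+4.1+1.3 = 14.7
315 - 316 - 350 - 346: 3.3+9.6+1.9 = 14.8
The minimum is 14.7 s via 315 - 316 - 321 - 354 - 329 - 346.

14.7 s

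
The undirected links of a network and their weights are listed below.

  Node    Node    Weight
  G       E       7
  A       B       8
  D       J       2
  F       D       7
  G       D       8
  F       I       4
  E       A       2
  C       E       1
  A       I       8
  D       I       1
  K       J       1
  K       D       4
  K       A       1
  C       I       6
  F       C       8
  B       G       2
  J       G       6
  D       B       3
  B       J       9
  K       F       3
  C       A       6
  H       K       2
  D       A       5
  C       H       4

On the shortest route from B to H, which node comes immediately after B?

D

Compare a few routes:
B - D - J - K - H: 3+2+1+2 = 8
B - D - K - H: 3+4+2 = 9
Cheapest is B - D - J - K - H at 8.
So from B the first move is to D.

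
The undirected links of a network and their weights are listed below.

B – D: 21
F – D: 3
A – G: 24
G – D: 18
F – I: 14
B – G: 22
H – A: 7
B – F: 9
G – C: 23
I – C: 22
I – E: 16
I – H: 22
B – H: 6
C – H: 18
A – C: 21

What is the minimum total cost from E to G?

51

Shortest distances from E:
E: 0
I: 16  (via E)
F: 30  (via I)
D: 33  (via F)
C: 38  (via I)
H: 38  (via I)
B: 39  (via F)
A: 45  (via H)
G: 51  (via D)
Shortest route: E → I → F → D → G = 51.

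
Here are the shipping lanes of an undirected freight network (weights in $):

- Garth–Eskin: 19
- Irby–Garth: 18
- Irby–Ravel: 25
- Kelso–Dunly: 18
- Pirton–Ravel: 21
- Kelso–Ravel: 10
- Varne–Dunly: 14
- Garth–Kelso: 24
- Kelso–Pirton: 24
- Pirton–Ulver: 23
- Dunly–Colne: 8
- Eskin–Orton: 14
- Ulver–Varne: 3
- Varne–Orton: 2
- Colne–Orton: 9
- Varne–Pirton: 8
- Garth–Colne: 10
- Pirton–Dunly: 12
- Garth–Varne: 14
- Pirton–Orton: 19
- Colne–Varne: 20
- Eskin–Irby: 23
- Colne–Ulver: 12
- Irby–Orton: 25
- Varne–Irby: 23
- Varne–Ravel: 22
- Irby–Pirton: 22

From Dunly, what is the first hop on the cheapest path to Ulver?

Candidate routes:
Dunly - Varne - Ulver: 14+3 = 17
Dunly - Colne - Ulver: 8+12 = 20
The minimum is $17 via Dunly - Varne - Ulver.
So from Dunly the first move is to Varne.

Varne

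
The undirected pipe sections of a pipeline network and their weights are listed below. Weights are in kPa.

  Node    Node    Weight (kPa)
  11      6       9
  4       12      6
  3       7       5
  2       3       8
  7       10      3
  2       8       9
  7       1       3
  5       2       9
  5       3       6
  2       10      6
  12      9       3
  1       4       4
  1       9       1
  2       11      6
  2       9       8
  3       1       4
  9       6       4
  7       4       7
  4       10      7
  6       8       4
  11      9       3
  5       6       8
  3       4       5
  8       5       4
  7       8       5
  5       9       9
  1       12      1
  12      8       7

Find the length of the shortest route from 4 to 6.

9 kPa

Running Dijkstra from 4:
4: 0
1: 4  (via 4)
3: 5  (via 4)
9: 5  (via 1)
12: 5  (via 1)
7: 7  (via 4)
10: 7  (via 4)
11: 8  (via 9)
6: 9  (via 9)
Shortest route: 4–1–9–6 = 9 kPa.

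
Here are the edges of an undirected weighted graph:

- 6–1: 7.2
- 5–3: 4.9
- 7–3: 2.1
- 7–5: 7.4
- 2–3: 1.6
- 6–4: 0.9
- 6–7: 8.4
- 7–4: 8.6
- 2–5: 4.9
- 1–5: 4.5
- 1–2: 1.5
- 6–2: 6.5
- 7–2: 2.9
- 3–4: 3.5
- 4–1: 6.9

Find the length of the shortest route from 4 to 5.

8.4

Compare a few routes:
4 - 3 - 2 - 5: 3.5+1.6+4.9 = 10
4 - 3 - 2 - 1 - 5: 3.5+1.6+1.5+4.5 = 11.1
4 - 3 - 5: 3.5+4.9 = 8.4
The minimum is 8.4 via 4 - 3 - 5.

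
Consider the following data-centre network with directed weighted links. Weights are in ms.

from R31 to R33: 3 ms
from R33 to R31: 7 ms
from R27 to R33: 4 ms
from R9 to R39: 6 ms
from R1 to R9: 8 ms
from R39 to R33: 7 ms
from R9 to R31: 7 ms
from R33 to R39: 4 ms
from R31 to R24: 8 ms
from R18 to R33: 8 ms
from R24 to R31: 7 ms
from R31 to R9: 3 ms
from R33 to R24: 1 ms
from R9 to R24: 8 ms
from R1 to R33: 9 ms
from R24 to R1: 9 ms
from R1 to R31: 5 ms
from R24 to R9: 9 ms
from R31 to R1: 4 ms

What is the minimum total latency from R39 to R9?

17 ms

Running Dijkstra from R39:
R39: 0
R33: 7  (via R39)
R24: 8  (via R33)
R31: 14  (via R33)
R1: 17  (via R24)
R9: 17  (via R24)
Shortest route: R39 → R33 → R24 → R9 = 17 ms.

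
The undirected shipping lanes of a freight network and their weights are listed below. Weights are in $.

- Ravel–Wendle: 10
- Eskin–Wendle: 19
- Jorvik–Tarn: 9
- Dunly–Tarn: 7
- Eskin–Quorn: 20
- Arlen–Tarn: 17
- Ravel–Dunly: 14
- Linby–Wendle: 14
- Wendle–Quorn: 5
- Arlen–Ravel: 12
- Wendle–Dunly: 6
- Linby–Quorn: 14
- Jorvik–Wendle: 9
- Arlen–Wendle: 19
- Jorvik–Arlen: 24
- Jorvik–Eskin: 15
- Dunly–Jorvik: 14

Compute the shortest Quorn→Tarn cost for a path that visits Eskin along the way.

$44

Shortest Quorn→Eskin: Quorn → Eskin = 20
Best Eskin to Tarn: Eskin → Jorvik → Tarn costing 24
Total via Eskin: 20 + 24 = $44.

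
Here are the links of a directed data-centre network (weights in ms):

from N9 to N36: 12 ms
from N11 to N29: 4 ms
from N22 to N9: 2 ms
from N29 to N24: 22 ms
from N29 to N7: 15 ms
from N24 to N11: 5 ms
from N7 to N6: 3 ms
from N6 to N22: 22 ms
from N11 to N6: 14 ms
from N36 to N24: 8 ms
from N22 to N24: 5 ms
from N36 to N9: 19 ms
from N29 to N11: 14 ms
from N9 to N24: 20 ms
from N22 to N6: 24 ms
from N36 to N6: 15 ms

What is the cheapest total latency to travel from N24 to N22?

Enumerating some paths:
N24 - N11 - N29 - N7 - N6 - N22: 5+4+15+3+22 = 49
N24 - N11 - N6 - N22: 5+14+22 = 41
The minimum is 41 ms via N24 - N11 - N6 - N22.

41 ms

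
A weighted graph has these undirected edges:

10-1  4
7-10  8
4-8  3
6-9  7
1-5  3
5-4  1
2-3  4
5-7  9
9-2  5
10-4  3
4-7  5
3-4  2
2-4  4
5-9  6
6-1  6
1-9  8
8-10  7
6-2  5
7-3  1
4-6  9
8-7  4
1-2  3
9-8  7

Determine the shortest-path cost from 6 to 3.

9

Shortest distances from 6:
6: 0
2: 5  (via 6)
1: 6  (via 6)
9: 7  (via 6)
3: 9  (via 2)
Shortest route: 6 → 2 → 3 = 9.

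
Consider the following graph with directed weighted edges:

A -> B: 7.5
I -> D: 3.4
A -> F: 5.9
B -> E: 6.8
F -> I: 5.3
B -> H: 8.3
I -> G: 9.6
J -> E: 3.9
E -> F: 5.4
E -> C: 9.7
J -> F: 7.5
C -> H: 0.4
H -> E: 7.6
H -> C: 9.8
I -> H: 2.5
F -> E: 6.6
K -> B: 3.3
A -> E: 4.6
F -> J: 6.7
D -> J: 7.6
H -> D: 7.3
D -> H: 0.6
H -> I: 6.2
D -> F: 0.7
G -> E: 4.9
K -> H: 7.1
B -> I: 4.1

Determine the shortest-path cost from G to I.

15.6

Shortest distances from G:
G: 0
E: 4.9  (via G)
F: 10.3  (via E)
C: 14.6  (via E)
H: 15  (via C)
I: 15.6  (via F)
Shortest route: G–E–F–I = 15.6.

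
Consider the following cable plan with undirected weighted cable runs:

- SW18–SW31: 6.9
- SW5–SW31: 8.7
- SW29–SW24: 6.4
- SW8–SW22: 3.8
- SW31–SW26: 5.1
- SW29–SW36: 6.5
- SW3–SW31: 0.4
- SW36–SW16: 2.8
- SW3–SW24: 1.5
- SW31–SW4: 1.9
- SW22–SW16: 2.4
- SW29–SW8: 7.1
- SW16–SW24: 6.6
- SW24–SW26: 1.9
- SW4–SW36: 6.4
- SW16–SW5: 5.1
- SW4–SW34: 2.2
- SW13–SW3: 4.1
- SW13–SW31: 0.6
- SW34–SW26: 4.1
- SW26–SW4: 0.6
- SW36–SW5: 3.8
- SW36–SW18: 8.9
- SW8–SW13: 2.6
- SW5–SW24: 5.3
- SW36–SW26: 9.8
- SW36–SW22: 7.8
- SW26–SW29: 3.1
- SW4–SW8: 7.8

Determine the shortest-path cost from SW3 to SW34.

Settle nodes by increasing distance from SW3:
SW3: 0
SW31: 0.4  (via SW3)
SW13: 1  (via SW31)
SW24: 1.5  (via SW3)
SW4: 2.3  (via SW31)
SW26: 2.9  (via SW4)
SW8: 3.6  (via SW13)
SW34: 4.5  (via SW4)
Shortest route: SW3–SW31–SW4–SW34 = 4.5.

4.5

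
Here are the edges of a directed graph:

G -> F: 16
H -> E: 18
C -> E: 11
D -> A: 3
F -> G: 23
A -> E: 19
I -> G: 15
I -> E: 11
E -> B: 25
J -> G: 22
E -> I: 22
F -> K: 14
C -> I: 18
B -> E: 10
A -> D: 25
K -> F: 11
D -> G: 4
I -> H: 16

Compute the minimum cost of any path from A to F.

45

Candidate routes:
A → D → G → F: 25+4+16 = 45
A → E → I → G → F: 19+22+15+16 = 72
The minimum is 45 via A → D → G → F.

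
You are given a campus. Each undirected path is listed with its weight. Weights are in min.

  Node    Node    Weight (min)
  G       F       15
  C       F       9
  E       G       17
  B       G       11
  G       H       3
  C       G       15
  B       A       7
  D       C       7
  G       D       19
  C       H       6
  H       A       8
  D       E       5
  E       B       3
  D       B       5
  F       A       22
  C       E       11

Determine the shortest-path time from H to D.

13 min

Candidate routes:
H - G - B - D: 3+11+5 = 19
H - C - D: 6+7 = 13
The minimum is 13 min via H - C - D.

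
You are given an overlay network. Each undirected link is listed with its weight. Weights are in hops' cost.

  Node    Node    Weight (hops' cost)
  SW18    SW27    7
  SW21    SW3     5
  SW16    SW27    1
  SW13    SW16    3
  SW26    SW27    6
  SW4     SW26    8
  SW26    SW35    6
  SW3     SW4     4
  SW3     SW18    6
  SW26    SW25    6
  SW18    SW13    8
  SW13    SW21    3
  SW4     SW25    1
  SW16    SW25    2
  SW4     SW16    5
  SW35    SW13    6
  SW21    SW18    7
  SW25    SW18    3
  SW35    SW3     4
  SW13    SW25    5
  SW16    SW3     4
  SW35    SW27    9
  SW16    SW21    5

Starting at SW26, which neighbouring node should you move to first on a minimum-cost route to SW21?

Compare a few routes:
SW26 - SW25 - SW16 - SW13 - SW21: 6+2+3+3 = 14
SW26 - SW27 - SW16 - SW13 - SW21: 6+1+3+3 = 13
SW26 - SW25 - SW16 - SW21: 6+2+5 = 13
SW26 - SW27 - SW16 - SW21: 6+1+5 = 12
The minimum is 12 hops' cost via SW26 - SW27 - SW16 - SW21.
So from SW26 the first move is to SW27.

SW27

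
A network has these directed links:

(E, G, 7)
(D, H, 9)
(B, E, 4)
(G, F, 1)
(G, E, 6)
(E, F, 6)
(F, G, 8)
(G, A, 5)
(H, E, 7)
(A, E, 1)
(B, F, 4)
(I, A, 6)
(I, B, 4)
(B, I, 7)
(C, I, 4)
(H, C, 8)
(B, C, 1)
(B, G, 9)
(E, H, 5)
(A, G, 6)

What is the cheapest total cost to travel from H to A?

18

Enumerating some paths:
H - E - G - A: 7+7+5 = 19
H - C - I - A: 8+4+6 = 18
H - E - F - G - A: 7+6+8+5 = 26
Cheapest is H - C - I - A at 18.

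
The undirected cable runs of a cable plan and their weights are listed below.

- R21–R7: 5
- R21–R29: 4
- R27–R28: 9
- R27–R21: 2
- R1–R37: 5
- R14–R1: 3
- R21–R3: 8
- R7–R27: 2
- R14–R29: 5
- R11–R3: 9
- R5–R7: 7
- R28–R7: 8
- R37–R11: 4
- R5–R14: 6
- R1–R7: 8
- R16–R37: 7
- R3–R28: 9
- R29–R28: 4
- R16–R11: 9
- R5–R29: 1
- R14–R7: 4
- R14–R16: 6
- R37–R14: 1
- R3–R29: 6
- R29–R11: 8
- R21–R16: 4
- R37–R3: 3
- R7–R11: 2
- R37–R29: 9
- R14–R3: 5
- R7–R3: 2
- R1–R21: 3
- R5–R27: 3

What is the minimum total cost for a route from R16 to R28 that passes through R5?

14

Best R16 to R5: R16 → R21 → R27 → R5 costing 9
Best R5 to R28: R5 → R29 → R28 costing 5
Total via R5: 9 + 5 = 14.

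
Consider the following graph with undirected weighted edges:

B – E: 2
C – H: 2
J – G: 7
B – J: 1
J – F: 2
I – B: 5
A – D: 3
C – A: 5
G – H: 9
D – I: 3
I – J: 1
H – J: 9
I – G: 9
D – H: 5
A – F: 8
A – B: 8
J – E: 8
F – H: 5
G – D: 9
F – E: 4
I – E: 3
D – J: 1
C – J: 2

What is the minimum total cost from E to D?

Candidate routes:
E → B → J → D: 2+1+1 = 4
E → F → J → D: 4+2+1 = 7
E → I → J → D: 3+1+1 = 5
E → I → D: 3+3 = 6
The minimum is 4 via E → B → J → D.

4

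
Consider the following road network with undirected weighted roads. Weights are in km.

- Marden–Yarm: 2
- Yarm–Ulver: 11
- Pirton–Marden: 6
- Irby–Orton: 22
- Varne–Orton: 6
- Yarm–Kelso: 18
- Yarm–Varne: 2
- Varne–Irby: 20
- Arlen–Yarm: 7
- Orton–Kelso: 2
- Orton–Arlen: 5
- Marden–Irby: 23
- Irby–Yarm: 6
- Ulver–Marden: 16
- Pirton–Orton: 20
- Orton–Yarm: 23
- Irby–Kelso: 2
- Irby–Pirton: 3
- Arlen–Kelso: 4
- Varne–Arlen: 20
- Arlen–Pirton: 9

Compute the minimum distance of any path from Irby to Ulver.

Compare a few routes:
Irby–Kelso–Orton–Varne–Yarm–Ulver: 2+2+6+2+11 = 23
Irby–Kelso–Arlen–Yarm–Ulver: 2+4+7+11 = 24
Irby–Yarm–Ulver: 6+11 = 17
Irby–Pirton–Marden–Yarm–Ulver: 3+6+2+11 = 22
The minimum is 17 km via Irby–Yarm–Ulver.

17 km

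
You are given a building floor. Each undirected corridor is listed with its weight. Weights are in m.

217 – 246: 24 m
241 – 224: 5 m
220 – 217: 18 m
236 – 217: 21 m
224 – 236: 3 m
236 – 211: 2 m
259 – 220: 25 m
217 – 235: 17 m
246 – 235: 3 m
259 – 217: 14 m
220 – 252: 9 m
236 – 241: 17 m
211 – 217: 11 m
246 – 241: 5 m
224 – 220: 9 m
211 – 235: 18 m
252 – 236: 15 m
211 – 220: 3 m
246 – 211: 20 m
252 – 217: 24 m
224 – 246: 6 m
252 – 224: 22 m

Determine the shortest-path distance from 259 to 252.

Candidate routes:
259 → 217 → 220 → 252: 14+18+9 = 41
259 → 220 → 252: 25+9 = 34
259 → 217 → 211 → 220 → 252: 14+11+3+9 = 37
259 → 217 → 252: 14+24 = 38
The minimum is 34 m via 259 → 220 → 252.

34 m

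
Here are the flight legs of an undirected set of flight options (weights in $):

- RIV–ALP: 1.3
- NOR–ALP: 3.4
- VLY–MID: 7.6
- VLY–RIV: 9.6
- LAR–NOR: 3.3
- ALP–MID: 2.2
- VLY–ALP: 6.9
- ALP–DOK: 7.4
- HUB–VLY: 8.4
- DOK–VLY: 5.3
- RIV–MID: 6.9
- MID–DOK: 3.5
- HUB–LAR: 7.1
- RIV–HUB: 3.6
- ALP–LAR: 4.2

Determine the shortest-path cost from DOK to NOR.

$9.1

Candidate routes:
DOK → ALP → NOR: 7.4+3.4 = 10.8
DOK → MID → ALP → NOR: 3.5+2.2+3.4 = 9.1
DOK → MID → ALP → LAR → NOR: 3.5+2.2+4.2+3.3 = 13.2
Cheapest is DOK → MID → ALP → NOR at $9.1.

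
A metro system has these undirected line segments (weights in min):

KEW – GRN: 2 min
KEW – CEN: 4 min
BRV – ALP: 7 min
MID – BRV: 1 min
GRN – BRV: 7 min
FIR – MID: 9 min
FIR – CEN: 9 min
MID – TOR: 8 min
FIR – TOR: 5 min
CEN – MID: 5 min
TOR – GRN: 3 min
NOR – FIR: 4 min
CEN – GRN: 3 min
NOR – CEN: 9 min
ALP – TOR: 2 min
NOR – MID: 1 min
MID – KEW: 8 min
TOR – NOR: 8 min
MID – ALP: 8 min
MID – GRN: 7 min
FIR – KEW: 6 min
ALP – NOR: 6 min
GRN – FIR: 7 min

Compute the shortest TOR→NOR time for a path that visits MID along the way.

9 min

Shortest TOR→MID: TOR–MID = 8
Best MID to NOR: MID–NOR costing 1
Total via MID: 8 + 1 = 9 min.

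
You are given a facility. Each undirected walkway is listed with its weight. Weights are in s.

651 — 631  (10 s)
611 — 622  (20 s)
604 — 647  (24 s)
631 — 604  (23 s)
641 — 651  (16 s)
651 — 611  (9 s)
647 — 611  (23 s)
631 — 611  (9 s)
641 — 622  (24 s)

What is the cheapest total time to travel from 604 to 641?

49 s

Settle nodes by increasing distance from 604:
604: 0
631: 23  (via 604)
647: 24  (via 604)
611: 32  (via 631)
651: 33  (via 631)
641: 49  (via 651)
Shortest route: 604 → 631 → 651 → 641 = 49 s.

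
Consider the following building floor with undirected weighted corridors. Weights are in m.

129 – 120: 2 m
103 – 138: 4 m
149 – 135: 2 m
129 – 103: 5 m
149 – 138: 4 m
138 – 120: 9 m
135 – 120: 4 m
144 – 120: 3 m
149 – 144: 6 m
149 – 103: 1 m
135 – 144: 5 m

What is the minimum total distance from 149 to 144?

6 m

Running Dijkstra from 149:
149: 0
103: 1  (via 149)
135: 2  (via 149)
138: 4  (via 149)
120: 6  (via 135)
129: 6  (via 103)
144: 6  (via 149)
Shortest route: 149 → 144 = 6 m.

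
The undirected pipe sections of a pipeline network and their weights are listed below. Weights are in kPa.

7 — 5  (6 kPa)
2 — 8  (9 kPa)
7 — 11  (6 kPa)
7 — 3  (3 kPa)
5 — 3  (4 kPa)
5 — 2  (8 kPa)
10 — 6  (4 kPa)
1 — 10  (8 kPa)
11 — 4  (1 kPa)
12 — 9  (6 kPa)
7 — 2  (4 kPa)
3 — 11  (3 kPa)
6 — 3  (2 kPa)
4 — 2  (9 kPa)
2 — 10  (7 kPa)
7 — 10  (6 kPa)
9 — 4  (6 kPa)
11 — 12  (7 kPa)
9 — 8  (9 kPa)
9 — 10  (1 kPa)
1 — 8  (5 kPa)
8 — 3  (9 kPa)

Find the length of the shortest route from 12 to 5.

14 kPa

Compare a few routes:
12 → 9 → 10 → 6 → 3 → 5: 6+1+4+2+4 = 17
12 → 11 → 3 → 5: 7+3+4 = 14
The minimum is 14 kPa via 12 → 11 → 3 → 5.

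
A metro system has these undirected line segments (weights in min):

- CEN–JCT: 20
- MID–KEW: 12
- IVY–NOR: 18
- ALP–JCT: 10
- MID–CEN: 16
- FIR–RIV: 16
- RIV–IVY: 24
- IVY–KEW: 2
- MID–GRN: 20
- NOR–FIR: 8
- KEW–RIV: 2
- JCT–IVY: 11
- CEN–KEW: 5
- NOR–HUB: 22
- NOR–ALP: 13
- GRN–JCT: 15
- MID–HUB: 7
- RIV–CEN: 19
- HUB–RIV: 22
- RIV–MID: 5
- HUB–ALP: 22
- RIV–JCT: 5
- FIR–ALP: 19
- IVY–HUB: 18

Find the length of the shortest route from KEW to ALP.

17 min

Settle nodes by increasing distance from KEW:
KEW: 0
IVY: 2  (via KEW)
RIV: 2  (via KEW)
CEN: 5  (via KEW)
MID: 7  (via RIV)
JCT: 7  (via RIV)
HUB: 14  (via MID)
ALP: 17  (via JCT)
Shortest route: KEW → RIV → JCT → ALP = 17 min.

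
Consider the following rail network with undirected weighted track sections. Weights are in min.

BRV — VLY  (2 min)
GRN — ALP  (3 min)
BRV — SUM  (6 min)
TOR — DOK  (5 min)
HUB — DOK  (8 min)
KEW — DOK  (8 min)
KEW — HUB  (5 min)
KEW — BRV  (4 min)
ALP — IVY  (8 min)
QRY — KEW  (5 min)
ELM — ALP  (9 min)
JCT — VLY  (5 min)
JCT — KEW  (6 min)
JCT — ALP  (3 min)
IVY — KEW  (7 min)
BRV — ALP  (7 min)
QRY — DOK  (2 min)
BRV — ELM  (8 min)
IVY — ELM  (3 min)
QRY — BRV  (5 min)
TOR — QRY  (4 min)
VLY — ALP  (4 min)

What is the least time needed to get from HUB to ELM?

Running Dijkstra from HUB:
HUB: 0
KEW: 5  (via HUB)
DOK: 8  (via HUB)
BRV: 9  (via KEW)
QRY: 10  (via KEW)
VLY: 11  (via BRV)
JCT: 11  (via KEW)
IVY: 12  (via KEW)
TOR: 13  (via DOK)
ALP: 14  (via JCT)
ELM: 15  (via IVY)
Shortest route: HUB → KEW → IVY → ELM = 15 min.

15 min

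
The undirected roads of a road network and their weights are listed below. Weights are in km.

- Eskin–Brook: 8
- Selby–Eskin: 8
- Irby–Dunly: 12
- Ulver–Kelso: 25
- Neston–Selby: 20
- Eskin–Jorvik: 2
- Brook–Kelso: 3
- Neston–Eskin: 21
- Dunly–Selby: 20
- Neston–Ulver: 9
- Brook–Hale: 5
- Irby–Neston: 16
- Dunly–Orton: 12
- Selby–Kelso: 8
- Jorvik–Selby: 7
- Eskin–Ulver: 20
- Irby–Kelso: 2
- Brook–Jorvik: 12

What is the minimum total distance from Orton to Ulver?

Running Dijkstra from Orton:
Orton: 0
Dunly: 12  (via Orton)
Irby: 24  (via Dunly)
Kelso: 26  (via Irby)
Brook: 29  (via Kelso)
Selby: 32  (via Dunly)
Hale: 34  (via Brook)
Eskin: 37  (via Brook)
Jorvik: 39  (via Selby)
Neston: 40  (via Irby)
Ulver: 49  (via Neston)
Shortest route: Orton–Dunly–Irby–Neston–Ulver = 49 km.

49 km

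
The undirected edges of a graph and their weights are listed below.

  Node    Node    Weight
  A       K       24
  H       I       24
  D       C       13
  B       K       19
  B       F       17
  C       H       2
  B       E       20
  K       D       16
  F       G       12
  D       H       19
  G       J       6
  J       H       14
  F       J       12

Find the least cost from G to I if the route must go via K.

Best G to K: G–F–B–K costing 48
Shortest K→I: K–D–C–H–I = 55
Total via K: 48 + 55 = 103.

103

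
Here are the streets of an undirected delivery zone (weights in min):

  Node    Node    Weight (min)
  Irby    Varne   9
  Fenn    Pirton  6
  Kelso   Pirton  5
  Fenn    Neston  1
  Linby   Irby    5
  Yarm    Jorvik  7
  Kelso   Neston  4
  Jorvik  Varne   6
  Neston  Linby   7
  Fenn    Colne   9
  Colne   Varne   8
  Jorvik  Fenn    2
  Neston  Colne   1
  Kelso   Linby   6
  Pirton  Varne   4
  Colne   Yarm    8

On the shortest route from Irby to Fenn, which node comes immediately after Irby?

Linby

Candidate routes:
Irby–Linby–Neston–Fenn: 5+7+1 = 13
Irby–Varne–Jorvik–Fenn: 9+6+2 = 17
Irby–Linby–Kelso–Neston–Fenn: 5+6+4+1 = 16
The minimum is 13 min via Irby–Linby–Neston–Fenn.
So from Irby the first move is to Linby.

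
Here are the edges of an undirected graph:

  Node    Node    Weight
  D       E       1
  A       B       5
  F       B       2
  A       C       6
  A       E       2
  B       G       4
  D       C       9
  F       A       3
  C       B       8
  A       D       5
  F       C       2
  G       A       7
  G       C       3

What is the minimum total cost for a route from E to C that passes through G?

12

Best E to G: E–A–G costing 9
Shortest G→C: G–C = 3
Total via G: 9 + 3 = 12.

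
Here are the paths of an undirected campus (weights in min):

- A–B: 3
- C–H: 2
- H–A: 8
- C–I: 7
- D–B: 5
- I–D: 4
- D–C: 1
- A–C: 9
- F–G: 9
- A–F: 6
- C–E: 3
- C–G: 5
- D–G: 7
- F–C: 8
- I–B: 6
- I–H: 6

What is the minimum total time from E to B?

Running Dijkstra from E:
E: 0
C: 3  (via E)
D: 4  (via C)
H: 5  (via C)
G: 8  (via C)
I: 8  (via D)
B: 9  (via D)
Shortest route: E–C–D–B = 9 min.

9 min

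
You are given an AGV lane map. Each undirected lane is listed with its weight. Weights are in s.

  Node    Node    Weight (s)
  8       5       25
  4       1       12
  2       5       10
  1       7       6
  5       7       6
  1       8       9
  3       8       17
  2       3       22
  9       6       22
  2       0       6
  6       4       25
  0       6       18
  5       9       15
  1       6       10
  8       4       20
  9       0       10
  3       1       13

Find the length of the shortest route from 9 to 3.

38 s

Settle nodes by increasing distance from 9:
9: 0
0: 10  (via 9)
5: 15  (via 9)
2: 16  (via 0)
7: 21  (via 5)
6: 22  (via 9)
1: 27  (via 7)
8: 36  (via 1)
3: 38  (via 2)
Shortest route: 9 → 0 → 2 → 3 = 38 s.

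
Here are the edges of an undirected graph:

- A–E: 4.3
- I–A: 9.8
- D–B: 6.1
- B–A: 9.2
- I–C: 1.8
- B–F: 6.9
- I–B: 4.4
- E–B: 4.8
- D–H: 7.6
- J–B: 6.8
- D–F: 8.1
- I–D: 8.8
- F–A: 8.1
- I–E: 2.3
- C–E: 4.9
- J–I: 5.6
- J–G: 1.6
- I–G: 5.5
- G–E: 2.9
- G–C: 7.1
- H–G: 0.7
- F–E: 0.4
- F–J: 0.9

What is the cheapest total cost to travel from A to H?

7.9

Shortest distances from A:
A: 0
E: 4.3  (via A)
F: 4.7  (via E)
J: 5.6  (via F)
I: 6.6  (via E)
G: 7.2  (via E)
H: 7.9  (via G)
Shortest route: A → E → G → H = 7.9.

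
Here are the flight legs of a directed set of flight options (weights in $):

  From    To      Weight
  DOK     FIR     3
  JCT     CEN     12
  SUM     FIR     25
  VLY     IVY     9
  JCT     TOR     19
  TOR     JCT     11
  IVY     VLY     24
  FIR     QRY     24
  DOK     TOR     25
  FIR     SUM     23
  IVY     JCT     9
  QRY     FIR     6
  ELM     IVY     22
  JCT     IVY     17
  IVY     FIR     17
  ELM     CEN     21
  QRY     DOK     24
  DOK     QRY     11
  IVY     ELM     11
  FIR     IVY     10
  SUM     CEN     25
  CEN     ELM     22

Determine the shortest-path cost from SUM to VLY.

Compare a few routes:
SUM - FIR - IVY - VLY: 25+10+24 = 59
SUM - CEN - ELM - IVY - VLY: 25+22+22+24 = 93
The minimum is $59 via SUM - FIR - IVY - VLY.

$59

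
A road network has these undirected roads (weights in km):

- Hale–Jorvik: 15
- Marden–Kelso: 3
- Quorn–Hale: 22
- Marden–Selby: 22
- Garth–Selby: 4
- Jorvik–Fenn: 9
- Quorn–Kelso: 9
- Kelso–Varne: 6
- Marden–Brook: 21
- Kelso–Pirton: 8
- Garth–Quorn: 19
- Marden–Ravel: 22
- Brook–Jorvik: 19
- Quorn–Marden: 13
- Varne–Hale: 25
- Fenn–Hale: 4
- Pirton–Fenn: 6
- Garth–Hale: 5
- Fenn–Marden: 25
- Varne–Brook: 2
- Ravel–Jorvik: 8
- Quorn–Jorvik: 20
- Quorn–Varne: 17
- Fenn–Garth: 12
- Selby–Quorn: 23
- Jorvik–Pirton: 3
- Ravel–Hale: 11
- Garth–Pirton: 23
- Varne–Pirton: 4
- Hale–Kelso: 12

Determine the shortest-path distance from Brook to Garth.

Running Dijkstra from Brook:
Brook: 0
Varne: 2  (via Brook)
Pirton: 6  (via Varne)
Kelso: 8  (via Varne)
Jorvik: 9  (via Pirton)
Marden: 11  (via Kelso)
Fenn: 12  (via Pirton)
Hale: 16  (via Fenn)
Quorn: 17  (via Kelso)
Ravel: 17  (via Jorvik)
Garth: 21  (via Hale)
Shortest route: Brook–Varne–Pirton–Fenn–Hale–Garth = 21 km.

21 km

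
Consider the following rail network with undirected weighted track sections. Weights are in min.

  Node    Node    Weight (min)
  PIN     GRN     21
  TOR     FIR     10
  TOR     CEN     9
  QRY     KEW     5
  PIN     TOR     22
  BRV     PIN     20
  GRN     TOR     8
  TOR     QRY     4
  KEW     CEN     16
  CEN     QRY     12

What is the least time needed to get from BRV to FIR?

52 min

Enumerating some paths:
BRV → PIN → TOR → FIR: 20+22+10 = 52
BRV → PIN → GRN → TOR → FIR: 20+21+8+10 = 59
The minimum is 52 min via BRV → PIN → TOR → FIR.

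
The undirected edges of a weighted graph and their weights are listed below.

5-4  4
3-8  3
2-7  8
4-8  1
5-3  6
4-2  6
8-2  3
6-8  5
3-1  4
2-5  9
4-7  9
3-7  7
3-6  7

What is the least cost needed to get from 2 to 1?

10

Shortest distances from 2:
2: 0
8: 3  (via 2)
4: 4  (via 8)
3: 6  (via 8)
5: 8  (via 4)
6: 8  (via 8)
7: 8  (via 2)
1: 10  (via 3)
Shortest route: 2 → 8 → 3 → 1 = 10.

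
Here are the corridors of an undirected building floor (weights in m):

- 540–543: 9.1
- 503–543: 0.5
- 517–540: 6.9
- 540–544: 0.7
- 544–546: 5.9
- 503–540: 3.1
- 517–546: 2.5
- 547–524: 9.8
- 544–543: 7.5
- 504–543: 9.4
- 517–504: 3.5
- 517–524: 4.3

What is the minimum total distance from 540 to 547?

Running Dijkstra from 540:
540: 0
544: 0.7  (via 540)
503: 3.1  (via 540)
543: 3.6  (via 503)
546: 6.6  (via 544)
517: 6.9  (via 540)
504: 10.4  (via 517)
524: 11.2  (via 517)
547: 21  (via 524)
Shortest route: 540 → 517 → 524 → 547 = 21 m.

21 m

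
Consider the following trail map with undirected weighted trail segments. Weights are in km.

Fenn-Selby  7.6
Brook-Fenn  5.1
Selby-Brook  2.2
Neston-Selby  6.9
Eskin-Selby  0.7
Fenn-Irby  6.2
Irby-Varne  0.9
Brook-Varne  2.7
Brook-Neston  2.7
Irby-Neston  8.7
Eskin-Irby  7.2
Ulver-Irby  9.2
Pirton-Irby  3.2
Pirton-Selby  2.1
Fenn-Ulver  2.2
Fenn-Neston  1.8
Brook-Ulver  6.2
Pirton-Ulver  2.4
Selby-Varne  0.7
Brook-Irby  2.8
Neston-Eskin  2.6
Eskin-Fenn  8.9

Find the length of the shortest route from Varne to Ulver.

Enumerating some paths:
Varne–Brook–Ulver: 2.7+6.2 = 8.9
Varne–Selby–Eskin–Neston–Fenn–Ulver: 0.7+0.7+2.6+1.8+2.2 = 8
Varne–Selby–Pirton–Ulver: 0.7+2.1+2.4 = 5.2
Varne–Irby–Pirton–Ulver: 0.9+3.2+2.4 = 6.5
Cheapest is Varne–Selby–Pirton–Ulver at 5.2 km.

5.2 km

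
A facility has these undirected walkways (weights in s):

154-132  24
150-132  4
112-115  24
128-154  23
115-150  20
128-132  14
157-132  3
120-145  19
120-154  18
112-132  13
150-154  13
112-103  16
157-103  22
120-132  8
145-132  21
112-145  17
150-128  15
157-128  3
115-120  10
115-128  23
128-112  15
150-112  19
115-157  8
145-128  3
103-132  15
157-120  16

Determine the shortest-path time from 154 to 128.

Running Dijkstra from 154:
154: 0
150: 13  (via 154)
132: 17  (via 150)
120: 18  (via 154)
157: 20  (via 132)
128: 23  (via 154)
Shortest route: 154–128 = 23 s.

23 s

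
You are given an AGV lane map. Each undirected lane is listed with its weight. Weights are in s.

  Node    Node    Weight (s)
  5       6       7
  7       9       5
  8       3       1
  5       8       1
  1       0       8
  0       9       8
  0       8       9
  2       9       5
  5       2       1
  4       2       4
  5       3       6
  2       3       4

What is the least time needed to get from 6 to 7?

Compare a few routes:
6–5–8–3–2–9–7: 7+1+1+4+5+5 = 23
6–5–2–9–7: 7+1+5+5 = 18
Cheapest is 6–5–2–9–7 at 18 s.

18 s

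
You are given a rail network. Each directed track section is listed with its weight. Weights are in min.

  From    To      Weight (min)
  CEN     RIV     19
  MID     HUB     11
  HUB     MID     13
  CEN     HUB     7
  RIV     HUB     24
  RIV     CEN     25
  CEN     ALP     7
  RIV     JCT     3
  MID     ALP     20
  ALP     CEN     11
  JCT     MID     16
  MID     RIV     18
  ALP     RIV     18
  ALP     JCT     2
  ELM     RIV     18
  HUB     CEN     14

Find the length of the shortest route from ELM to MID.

37 min

Enumerating some paths:
ELM → RIV → JCT → MID: 18+3+16 = 37
ELM → RIV → CEN → HUB → MID: 18+25+7+13 = 63
ELM → RIV → HUB → MID: 18+24+13 = 55
Cheapest is ELM → RIV → JCT → MID at 37 min.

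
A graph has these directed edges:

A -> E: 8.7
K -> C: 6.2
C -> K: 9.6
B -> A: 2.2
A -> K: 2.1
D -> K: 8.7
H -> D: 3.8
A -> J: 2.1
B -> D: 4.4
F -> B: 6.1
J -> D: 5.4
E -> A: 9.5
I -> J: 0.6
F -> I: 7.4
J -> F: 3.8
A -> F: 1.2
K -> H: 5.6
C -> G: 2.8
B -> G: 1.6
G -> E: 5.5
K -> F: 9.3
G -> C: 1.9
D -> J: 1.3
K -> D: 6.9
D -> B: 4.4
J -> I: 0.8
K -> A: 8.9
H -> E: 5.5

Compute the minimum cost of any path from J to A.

12

Shortest distances from J:
J: 0
I: 0.8  (via J)
F: 3.8  (via J)
D: 5.4  (via J)
B: 9.8  (via D)
G: 11.4  (via B)
A: 12  (via B)
Shortest route: J–D–B–A = 12.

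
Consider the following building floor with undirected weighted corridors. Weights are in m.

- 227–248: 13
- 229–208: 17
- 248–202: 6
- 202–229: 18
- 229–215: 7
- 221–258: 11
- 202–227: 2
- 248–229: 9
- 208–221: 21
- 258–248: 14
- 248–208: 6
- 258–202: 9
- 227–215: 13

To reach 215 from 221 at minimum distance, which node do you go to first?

Compare a few routes:
221 - 258 - 202 - 227 - 215: 11+9+2+13 = 35
221 - 258 - 248 - 229 - 215: 11+14+9+7 = 41
Cheapest is 221 - 258 - 202 - 227 - 215 at 35 m.
So from 221 the first move is to 258.

258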